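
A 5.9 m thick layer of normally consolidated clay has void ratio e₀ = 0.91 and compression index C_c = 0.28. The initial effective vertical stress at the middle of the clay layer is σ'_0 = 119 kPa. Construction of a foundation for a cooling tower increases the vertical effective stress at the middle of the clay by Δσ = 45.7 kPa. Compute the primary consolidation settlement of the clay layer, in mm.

S_c ≈ 122 mm

Final effective stress: σ'_f = σ'_0 + Δσ = 119 + 45.7 = 164.7 kPa.
Normally consolidated clay, so the full stress increment lies on the virgin compression line:
S_c = C_c·H/(1+e₀)·log₁₀(σ'_f/σ'_0) = 0.28×5.9/(1+0.91)×log₁₀(164.7/119)
    = 0.86492 × 0.14115 = 0.1221 m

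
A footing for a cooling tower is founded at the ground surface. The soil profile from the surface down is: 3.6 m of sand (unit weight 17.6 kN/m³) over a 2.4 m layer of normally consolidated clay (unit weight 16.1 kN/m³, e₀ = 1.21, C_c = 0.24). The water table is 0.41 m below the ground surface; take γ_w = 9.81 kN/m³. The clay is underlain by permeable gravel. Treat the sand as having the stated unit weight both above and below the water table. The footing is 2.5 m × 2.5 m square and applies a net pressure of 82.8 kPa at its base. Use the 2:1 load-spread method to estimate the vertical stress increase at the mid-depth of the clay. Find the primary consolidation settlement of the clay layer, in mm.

S_c ≈ 24.8 mm

Mid-depth of clay below the ground surface: z = 3.6 + 2.4/2 = 4.8 m.
Total vertical stress at mid-clay: σ_v = 17.6×3.6 + 16.1×1.2 = 82.68 kPa.
Pore pressure: u = 9.81×(4.8 − 0.41) = 43.066 kPa.
Initial effective stress: σ'_0 = σ_v − u = 82.68 − 43.066 = 39.614 kPa.
Stress increase at mid-clay by the 2:1 spreading method:
Δσ = qBL/((B+z)(L+z)) = 82.8×2.5×2.5/((2.5+4.8)(2.5+4.8)) = 9.711 kPa
Final effective stress: σ'_f = σ'_0 + Δσ = 39.614 + 9.711 = 49.325 kPa.
Normally consolidated clay, so the full stress increment lies on the virgin compression line:
S_c = C_c·H/(1+e₀)·log₁₀(σ'_f/σ'_0) = 0.24×2.4/(1+1.21)×log₁₀(49.325/39.614)
    = 0.26063 × 0.095218 = 0.02482 m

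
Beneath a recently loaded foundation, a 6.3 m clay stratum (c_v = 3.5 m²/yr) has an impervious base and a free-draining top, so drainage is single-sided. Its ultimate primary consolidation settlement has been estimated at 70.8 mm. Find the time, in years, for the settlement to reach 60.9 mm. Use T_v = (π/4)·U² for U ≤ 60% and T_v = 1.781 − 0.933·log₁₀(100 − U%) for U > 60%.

t ≈ 8.08 years

Drainage path length: H_d = H = 6.3 m (single drainage).
U = S(t)/S_ult = 60.9/70.8 = 0.8602.
U > 60%: T_v = 1.781 − 0.933·log₁₀(100 − 86.017) = 0.71215.
t = T_v·H_d²/c_v = 0.71215×6.3²/3.5 = 8.076 years.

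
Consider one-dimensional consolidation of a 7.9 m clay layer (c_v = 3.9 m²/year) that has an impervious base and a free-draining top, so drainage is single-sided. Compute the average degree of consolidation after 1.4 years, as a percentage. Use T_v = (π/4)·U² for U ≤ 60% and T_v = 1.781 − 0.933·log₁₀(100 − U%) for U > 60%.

U ≈ 33.4 %

Drainage path length: H_d = H = 7.9 m (single drainage).
T_v = c_v·t/H_d² = 3.9×1.4/7.9² = 0.087486.
T_v = 0.087486 corresponds to the U ≤ 60% branch:
U = √(4T_v/π) = 0.3338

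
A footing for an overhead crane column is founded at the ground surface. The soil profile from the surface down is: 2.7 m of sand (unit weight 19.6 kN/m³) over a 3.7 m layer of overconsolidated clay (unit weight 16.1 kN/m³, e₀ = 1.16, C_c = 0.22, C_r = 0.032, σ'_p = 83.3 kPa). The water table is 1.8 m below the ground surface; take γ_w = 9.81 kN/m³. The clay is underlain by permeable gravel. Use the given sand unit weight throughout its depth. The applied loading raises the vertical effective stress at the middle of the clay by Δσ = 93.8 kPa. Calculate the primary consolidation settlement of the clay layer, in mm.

S_c ≈ 105 mm

Mid-depth of clay below the ground surface: z = 2.7 + 3.7/2 = 4.55 m.
Total vertical stress at mid-clay: σ_v = 19.6×2.7 + 16.1×1.85 = 82.705 kPa.
Pore pressure: u = 9.81×(4.55 − 1.8) = 26.978 kPa.
Initial effective stress: σ'_0 = σ_v − u = 82.705 − 26.978 = 55.727 kPa.
Final effective stress: σ'_f = 55.727 + 93.8 = 149.53 kPa.
σ'_f = 149.53 > σ'_p = 83.3 kPa, so the stress path crosses the preconsolidation pressure — recompression up to σ'_p, then virgin compression beyond:
S_c = H/(1+e₀)·[C_r·log₁₀(σ'_p/σ'_0) + C_c·log₁₀(σ'_f/σ'_p)]
    = 3.7/2.16 × [0.032×log₁₀(83.3/55.727) + 0.22×log₁₀(149.53/83.3)]
    = 1.713 × [0.0055865 + 0.055898] = 0.1053 m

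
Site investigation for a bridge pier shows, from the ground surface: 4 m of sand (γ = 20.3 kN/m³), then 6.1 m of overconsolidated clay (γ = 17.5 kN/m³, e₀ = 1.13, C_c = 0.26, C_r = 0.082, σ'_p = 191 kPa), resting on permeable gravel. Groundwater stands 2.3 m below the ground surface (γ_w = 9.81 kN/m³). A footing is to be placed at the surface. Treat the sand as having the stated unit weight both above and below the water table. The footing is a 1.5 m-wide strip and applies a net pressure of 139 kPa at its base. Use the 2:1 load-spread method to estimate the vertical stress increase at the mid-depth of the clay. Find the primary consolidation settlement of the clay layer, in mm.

S_c ≈ 25 mm

Mid-depth of clay below the ground surface: z = 4 + 6.1/2 = 7.05 m.
Total vertical stress at mid-clay: σ_v = 20.3×4 + 17.5×3.05 = 134.57 kPa.
Pore pressure: u = 9.81×(7.05 − 2.3) = 46.598 kPa.
Initial effective stress: σ'_0 = σ_v − u = 134.57 − 46.598 = 87.972 kPa.
Stress increase at mid-clay by the 2:1 spreading method:
Δσ = qB/(B+z) = 139×1.5/(1.5+7.05) = 24.386 kPa
Final effective stress: σ'_f = 87.972 + 24.386 = 112.36 kPa.
σ'_f = 112.36 ≤ σ'_p = 191 kPa, so the clay remains overconsolidated and only the recompression index applies:
S_c = C_r·H/(1+e₀)·log₁₀(σ'_f/σ'_0) = 0.082×6.1/2.13×log₁₀(112.36/87.972)
    = 0.23483 × 0.10627 = 0.02496 m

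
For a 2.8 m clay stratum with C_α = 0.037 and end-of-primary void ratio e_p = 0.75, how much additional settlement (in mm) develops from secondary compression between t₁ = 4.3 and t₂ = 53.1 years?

S_s ≈ 64.6 mm

Secondary compression: S_s = C_α·H/(1+e_p)·log₁₀(t₂/t₁)
S_s = 0.037×2.8/(1+0.75)×log₁₀(53.1/4.3)
    = 0.0592 × 1.092 = 0.06462 m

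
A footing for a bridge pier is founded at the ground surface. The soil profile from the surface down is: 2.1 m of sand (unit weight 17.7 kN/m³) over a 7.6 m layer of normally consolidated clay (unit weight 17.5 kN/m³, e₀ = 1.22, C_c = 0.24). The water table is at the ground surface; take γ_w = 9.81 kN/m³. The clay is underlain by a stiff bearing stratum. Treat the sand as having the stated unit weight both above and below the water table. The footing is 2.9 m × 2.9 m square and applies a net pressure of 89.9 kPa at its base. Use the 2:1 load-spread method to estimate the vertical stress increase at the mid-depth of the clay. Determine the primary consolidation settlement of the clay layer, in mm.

Mid-depth of clay below the ground surface: z = 2.1 + 7.6/2 = 5.9 m.
Total vertical stress at mid-clay: σ_v = 17.7×2.1 + 17.5×3.8 = 103.67 kPa.
Pore pressure: u = 9.81×(5.9 − 0) = 57.879 kPa.
Initial effective stress: σ'_0 = σ_v − u = 103.67 − 57.879 = 45.791 kPa.
Stress increase at mid-clay by the 2:1 spreading method:
Δσ = qBL/((B+z)(L+z)) = 89.9×2.9×2.9/((2.9+5.9)(2.9+5.9)) = 9.7632 kPa
Final effective stress: σ'_f = σ'_0 + Δσ = 45.791 + 9.7632 = 55.554 kPa.
Normally consolidated clay, so the full stress increment lies on the virgin compression line:
S_c = C_c·H/(1+e₀)·log₁₀(σ'_f/σ'_0) = 0.24×7.6/(1+1.22)×log₁₀(55.554/45.791)
    = 0.82162 × 0.083935 = 0.06896 m

S_c ≈ 69 mm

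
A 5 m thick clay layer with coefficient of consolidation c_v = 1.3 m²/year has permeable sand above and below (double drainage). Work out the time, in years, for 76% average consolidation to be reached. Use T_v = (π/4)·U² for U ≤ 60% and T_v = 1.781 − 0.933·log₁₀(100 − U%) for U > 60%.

t ≈ 2.37 years

Drainage path length: H_d = H/2 = 2.5 m (double drainage).
U > 60%: T_v = 1.781 − 0.933·log₁₀(100 − 76) = 0.49326.
t = T_v·H_d²/c_v = 0.49326×2.5²/1.3 = 2.371 years.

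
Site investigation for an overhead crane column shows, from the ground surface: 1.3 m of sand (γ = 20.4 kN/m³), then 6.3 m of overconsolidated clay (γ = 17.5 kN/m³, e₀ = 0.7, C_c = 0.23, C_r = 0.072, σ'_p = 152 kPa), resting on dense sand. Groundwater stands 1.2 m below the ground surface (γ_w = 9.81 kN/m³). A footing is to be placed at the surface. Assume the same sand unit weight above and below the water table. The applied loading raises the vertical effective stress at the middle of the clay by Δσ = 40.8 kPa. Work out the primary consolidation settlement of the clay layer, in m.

Mid-depth of clay below the ground surface: z = 1.3 + 6.3/2 = 4.45 m.
Total vertical stress at mid-clay: σ_v = 20.4×1.3 + 17.5×3.15 = 81.645 kPa.
Pore pressure: u = 9.81×(4.45 − 1.2) = 31.883 kPa.
Initial effective stress: σ'_0 = σ_v − u = 81.645 − 31.883 = 49.762 kPa.
Final effective stress: σ'_f = 49.762 + 40.8 = 90.562 kPa.
σ'_f = 90.562 ≤ σ'_p = 152 kPa, so the clay remains overconsolidated and only the recompression index applies:
S_c = C_r·H/(1+e₀)·log₁₀(σ'_f/σ'_0) = 0.072×6.3/1.7×log₁₀(90.562/49.762)
    = 0.26682 × 0.26005 = 0.06939 m

S_c ≈ 0.0694 m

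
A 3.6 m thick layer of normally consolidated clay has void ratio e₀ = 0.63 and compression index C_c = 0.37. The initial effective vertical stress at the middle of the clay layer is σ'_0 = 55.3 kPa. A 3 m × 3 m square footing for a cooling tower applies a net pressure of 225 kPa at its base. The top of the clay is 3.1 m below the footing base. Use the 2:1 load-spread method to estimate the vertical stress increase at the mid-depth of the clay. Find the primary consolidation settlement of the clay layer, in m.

S_c ≈ 0.164 m

Mid-depth of clay below the footing base: z = 3.1 + 3.6/2 = 4.9 m.
Stress increase at mid-clay by the 2:1 spreading method:
Δσ = qBL/((B+z)(L+z)) = 225×3×3/((3+4.9)(3+4.9)) = 32.447 kPa
Final effective stress: σ'_f = σ'_0 + Δσ = 55.3 + 32.447 = 87.747 kPa.
Normally consolidated clay, so the full stress increment lies on the virgin compression line:
S_c = C_c·H/(1+e₀)·log₁₀(σ'_f/σ'_0) = 0.37×3.6/(1+0.63)×log₁₀(87.747/55.3)
    = 0.81718 × 0.20051 = 0.1639 m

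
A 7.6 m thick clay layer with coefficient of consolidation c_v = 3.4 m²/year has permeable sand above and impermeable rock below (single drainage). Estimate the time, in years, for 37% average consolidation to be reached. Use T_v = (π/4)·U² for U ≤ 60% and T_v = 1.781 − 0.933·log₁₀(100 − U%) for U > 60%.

Drainage path length: H_d = H = 7.6 m (single drainage).
U ≤ 60%: T_v = (π/4)·U² = (π/4)×0.37² = 0.10752.
t = T_v·H_d²/c_v = 0.10752×7.6²/3.4 = 1.827 years.

t ≈ 1.83 years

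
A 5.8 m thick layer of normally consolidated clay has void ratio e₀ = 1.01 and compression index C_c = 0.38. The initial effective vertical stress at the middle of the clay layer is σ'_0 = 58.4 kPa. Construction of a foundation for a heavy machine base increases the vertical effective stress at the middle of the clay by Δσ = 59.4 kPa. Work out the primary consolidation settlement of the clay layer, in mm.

Final effective stress: σ'_f = σ'_0 + Δσ = 58.4 + 59.4 = 117.8 kPa.
Normally consolidated clay, so the full stress increment lies on the virgin compression line:
S_c = C_c·H/(1+e₀)·log₁₀(σ'_f/σ'_0) = 0.38×5.8/(1+1.01)×log₁₀(117.8/58.4)
    = 1.0965 × 0.30473 = 0.3341 m

S_c ≈ 334 mm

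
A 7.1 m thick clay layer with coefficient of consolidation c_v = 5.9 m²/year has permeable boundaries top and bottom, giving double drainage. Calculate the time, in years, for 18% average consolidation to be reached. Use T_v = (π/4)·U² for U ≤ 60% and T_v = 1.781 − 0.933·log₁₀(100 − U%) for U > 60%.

t ≈ 0.0544 years

Drainage path length: H_d = H/2 = 3.55 m (double drainage).
U ≤ 60%: T_v = (π/4)·U² = (π/4)×0.18² = 0.025447.
t = T_v·H_d²/c_v = 0.025447×3.55²/5.9 = 0.05436 years.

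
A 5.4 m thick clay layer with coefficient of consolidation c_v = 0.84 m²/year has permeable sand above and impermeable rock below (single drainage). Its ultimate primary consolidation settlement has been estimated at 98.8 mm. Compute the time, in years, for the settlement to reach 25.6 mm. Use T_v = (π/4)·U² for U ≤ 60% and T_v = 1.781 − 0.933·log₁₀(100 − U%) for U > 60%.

Drainage path length: H_d = H = 5.4 m (single drainage).
U = S(t)/S_ult = 25.6/98.8 = 0.2591.
U ≤ 60%: T_v = (π/4)·U² = (π/4)×0.25911² = 0.05273.
t = T_v·H_d²/c_v = 0.05273×5.4²/0.84 = 1.83 years.

t ≈ 1.83 years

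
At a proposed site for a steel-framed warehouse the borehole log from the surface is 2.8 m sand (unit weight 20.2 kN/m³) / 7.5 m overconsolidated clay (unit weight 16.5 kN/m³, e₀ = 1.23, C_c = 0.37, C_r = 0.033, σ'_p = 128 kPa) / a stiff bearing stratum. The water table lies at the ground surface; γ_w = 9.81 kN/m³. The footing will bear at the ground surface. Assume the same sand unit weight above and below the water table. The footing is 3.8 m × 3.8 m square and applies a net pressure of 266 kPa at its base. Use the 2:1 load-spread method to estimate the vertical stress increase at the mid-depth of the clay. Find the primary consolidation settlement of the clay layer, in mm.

S_c ≈ 24.5 mm

Mid-depth of clay below the ground surface: z = 2.8 + 7.5/2 = 6.55 m.
Total vertical stress at mid-clay: σ_v = 20.2×2.8 + 16.5×3.75 = 118.44 kPa.
Pore pressure: u = 9.81×(6.55 − 0) = 64.255 kPa.
Initial effective stress: σ'_0 = σ_v − u = 118.44 − 64.255 = 54.185 kPa.
Stress increase at mid-clay by the 2:1 spreading method:
Δσ = qBL/((B+z)(L+z)) = 266×3.8×3.8/((3.8+6.55)(3.8+6.55)) = 35.857 kPa
Final effective stress: σ'_f = 54.185 + 35.857 = 90.042 kPa.
σ'_f = 90.042 ≤ σ'_p = 128 kPa, so the clay remains overconsolidated and only the recompression index applies:
S_c = C_r·H/(1+e₀)·log₁₀(σ'_f/σ'_0) = 0.033×7.5/2.23×log₁₀(90.042/54.185)
    = 0.11099 × 0.22057 = 0.02448 m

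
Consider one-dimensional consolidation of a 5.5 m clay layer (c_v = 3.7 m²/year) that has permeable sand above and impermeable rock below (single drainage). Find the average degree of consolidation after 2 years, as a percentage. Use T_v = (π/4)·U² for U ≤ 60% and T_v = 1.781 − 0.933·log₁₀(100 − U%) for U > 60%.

U ≈ 55.8 %

Drainage path length: H_d = H = 5.5 m (single drainage).
T_v = c_v·t/H_d² = 3.7×2/5.5² = 0.24463.
T_v = 0.24463 corresponds to the U ≤ 60% branch:
U = √(4T_v/π) = 0.5581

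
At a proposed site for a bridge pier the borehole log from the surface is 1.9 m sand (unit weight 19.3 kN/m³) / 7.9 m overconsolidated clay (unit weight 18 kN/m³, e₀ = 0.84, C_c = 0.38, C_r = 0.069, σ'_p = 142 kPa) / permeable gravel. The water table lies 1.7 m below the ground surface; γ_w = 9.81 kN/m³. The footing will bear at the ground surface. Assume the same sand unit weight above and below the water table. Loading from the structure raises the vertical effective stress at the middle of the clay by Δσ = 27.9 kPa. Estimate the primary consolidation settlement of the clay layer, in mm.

Mid-depth of clay below the ground surface: z = 1.9 + 7.9/2 = 5.85 m.
Total vertical stress at mid-clay: σ_v = 19.3×1.9 + 18×3.95 = 107.77 kPa.
Pore pressure: u = 9.81×(5.85 − 1.7) = 40.712 kPa.
Initial effective stress: σ'_0 = σ_v − u = 107.77 − 40.712 = 67.058 kPa.
Final effective stress: σ'_f = 67.058 + 27.9 = 94.958 kPa.
σ'_f = 94.958 ≤ σ'_p = 142 kPa, so the clay remains overconsolidated and only the recompression index applies:
S_c = C_r·H/(1+e₀)·log₁₀(σ'_f/σ'_0) = 0.069×7.9/1.84×log₁₀(94.958/67.058)
    = 0.29625 × 0.15108 = 0.04476 m

S_c ≈ 44.8 mm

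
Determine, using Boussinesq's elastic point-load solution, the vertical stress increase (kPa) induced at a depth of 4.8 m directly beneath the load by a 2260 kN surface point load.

Boussinesq vertical stress below a point load on an elastic half-space:
Δσ_z = 3P/(2πz²) · [1 + (r/z)²]^(−5/2)
r/z = 0/4.8 = 0; [1+(r/z)²]^(−5/2) = 1.
Δσ_z = 3×2260/(2π×4.8²) × 1 = 46.835 × 1 = 46.84 kPa

Δσ_z ≈ 46.8 kPa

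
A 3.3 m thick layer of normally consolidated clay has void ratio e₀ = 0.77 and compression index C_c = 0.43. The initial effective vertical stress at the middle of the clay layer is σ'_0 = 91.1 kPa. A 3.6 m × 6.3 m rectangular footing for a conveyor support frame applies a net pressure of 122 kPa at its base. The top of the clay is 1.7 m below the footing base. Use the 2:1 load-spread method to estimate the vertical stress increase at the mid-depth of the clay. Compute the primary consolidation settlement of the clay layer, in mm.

S_c ≈ 130 mm

Mid-depth of clay below the footing base: z = 1.7 + 3.3/2 = 3.35 m.
Stress increase at mid-clay by the 2:1 spreading method:
Δσ = qBL/((B+z)(L+z)) = 122×3.6×6.3/((3.6+3.35)(6.3+3.35)) = 41.256 kPa
Final effective stress: σ'_f = σ'_0 + Δσ = 91.1 + 41.256 = 132.36 kPa.
Normally consolidated clay, so the full stress increment lies on the virgin compression line:
S_c = C_c·H/(1+e₀)·log₁₀(σ'_f/σ'_0) = 0.43×3.3/(1+0.77)×log₁₀(132.36/91.1)
    = 0.80169 × 0.16224 = 0.1301 m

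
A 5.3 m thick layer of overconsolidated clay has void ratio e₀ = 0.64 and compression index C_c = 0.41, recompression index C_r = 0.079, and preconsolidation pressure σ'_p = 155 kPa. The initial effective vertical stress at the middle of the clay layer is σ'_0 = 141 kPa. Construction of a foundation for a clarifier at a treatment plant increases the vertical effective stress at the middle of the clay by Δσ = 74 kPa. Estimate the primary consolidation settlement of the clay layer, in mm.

S_c ≈ 199 mm

Final effective stress: σ'_f = 141 + 74 = 215 kPa.
σ'_f = 215 > σ'_p = 155 kPa, so the stress path crosses the preconsolidation pressure — recompression up to σ'_p, then virgin compression beyond:
S_c = H/(1+e₀)·[C_r·log₁₀(σ'_p/σ'_0) + C_c·log₁₀(σ'_f/σ'_p)]
    = 5.3/1.64 × [0.079×log₁₀(155/141) + 0.41×log₁₀(215/155)]
    = 3.2317 × [0.0032479 + 0.058264] = 0.1988 m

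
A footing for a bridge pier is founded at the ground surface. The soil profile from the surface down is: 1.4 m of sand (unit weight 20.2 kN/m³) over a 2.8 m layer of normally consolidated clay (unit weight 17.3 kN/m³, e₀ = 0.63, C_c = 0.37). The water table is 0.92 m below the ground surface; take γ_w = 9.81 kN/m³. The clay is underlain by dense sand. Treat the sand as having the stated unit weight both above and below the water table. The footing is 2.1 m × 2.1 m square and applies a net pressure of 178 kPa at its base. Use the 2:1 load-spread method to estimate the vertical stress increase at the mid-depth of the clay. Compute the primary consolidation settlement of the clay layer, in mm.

S_c ≈ 186 mm

Mid-depth of clay below the ground surface: z = 1.4 + 2.8/2 = 2.8 m.
Total vertical stress at mid-clay: σ_v = 20.2×1.4 + 17.3×1.4 = 52.5 kPa.
Pore pressure: u = 9.81×(2.8 − 0.92) = 18.443 kPa.
Initial effective stress: σ'_0 = σ_v − u = 52.5 − 18.443 = 34.057 kPa.
Stress increase at mid-clay by the 2:1 spreading method:
Δσ = qBL/((B+z)(L+z)) = 178×2.1×2.1/((2.1+2.8)(2.1+2.8)) = 32.694 kPa
Final effective stress: σ'_f = σ'_0 + Δσ = 34.057 + 32.694 = 66.751 kPa.
Normally consolidated clay, so the full stress increment lies on the virgin compression line:
S_c = C_c·H/(1+e₀)·log₁₀(σ'_f/σ'_0) = 0.37×2.8/(1+0.63)×log₁₀(66.751/34.057)
    = 0.63558 × 0.29225 = 0.1857 m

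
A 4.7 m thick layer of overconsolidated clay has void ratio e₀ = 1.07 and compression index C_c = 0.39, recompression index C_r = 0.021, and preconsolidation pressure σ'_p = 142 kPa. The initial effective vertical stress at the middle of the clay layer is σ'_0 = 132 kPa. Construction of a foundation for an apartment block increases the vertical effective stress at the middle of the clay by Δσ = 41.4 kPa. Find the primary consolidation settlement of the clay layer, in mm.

S_c ≈ 78.3 mm

Final effective stress: σ'_f = 132 + 41.4 = 173.4 kPa.
σ'_f = 173.4 > σ'_p = 142 kPa, so the stress path crosses the preconsolidation pressure — recompression up to σ'_p, then virgin compression beyond:
S_c = H/(1+e₀)·[C_r·log₁₀(σ'_p/σ'_0) + C_c·log₁₀(σ'_f/σ'_p)]
    = 4.7/2.07 × [0.021×log₁₀(142/132) + 0.39×log₁₀(173.4/142)]
    = 2.2705 × [0.000666 + 0.033837] = 0.07834 m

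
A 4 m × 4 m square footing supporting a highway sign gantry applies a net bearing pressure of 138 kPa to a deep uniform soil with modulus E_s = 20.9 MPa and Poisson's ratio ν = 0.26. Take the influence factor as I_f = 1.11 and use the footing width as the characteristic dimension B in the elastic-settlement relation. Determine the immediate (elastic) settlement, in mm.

Immediate (elastic) settlement: S_e = q·B·(1−ν²)/E_s · I_f.
E_s = 20.9 MPa = 20900 kPa.
S_e = 138 × 4 × (1 − 0.26²) / 20900 × 1.11
    = 138 × 4 × 0.9324 / 20900 × 1.11
    = 0.02733 m = 27.33 mm

S_e ≈ 27.3 mm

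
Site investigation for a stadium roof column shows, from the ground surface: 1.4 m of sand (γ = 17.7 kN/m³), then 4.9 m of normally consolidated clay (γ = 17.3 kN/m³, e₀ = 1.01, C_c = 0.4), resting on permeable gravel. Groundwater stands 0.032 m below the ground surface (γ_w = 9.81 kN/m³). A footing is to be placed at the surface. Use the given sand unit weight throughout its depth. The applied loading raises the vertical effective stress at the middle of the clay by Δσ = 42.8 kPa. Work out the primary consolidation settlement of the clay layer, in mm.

Mid-depth of clay below the ground surface: z = 1.4 + 4.9/2 = 3.85 m.
Total vertical stress at mid-clay: σ_v = 17.7×1.4 + 17.3×2.45 = 67.165 kPa.
Pore pressure: u = 9.81×(3.85 − 0.032) = 37.455 kPa.
Initial effective stress: σ'_0 = σ_v − u = 67.165 − 37.455 = 29.71 kPa.
Final effective stress: σ'_f = σ'_0 + Δσ = 29.71 + 42.8 = 72.51 kPa.
Normally consolidated clay, so the full stress increment lies on the virgin compression line:
S_c = C_c·H/(1+e₀)·log₁₀(σ'_f/σ'_0) = 0.4×4.9/(1+1.01)×log₁₀(72.51/29.71)
    = 0.97512 × 0.3875 = 0.3779 m

S_c ≈ 378 mm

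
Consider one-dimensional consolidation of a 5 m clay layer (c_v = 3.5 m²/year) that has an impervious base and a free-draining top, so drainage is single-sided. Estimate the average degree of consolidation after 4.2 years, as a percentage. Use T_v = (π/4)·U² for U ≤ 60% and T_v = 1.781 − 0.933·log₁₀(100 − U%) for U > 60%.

Drainage path length: H_d = H = 5 m (single drainage).
T_v = c_v·t/H_d² = 3.5×4.2/5² = 0.588.
T_v = 0.588 corresponds to the U > 60% branch:
U = 1 − 10^((1.781 − T_v)/0.933)/100 = 0.81

U ≈ 81 %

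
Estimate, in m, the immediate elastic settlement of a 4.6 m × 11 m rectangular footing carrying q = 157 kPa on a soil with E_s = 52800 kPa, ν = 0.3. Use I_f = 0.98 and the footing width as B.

S_e ≈ 0.0122 m

Immediate (elastic) settlement: S_e = q·B·(1−ν²)/E_s · I_f.
S_e = 157 × 4.6 × (1 − 0.3²) / 52800 × 0.98
    = 157 × 4.6 × 0.91 / 52800 × 0.98
    = 0.0122 m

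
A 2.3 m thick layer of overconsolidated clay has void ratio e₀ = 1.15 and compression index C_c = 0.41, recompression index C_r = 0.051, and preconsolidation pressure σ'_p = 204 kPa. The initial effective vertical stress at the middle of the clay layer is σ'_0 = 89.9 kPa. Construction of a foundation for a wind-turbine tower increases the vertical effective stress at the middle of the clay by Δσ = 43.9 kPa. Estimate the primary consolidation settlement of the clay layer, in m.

Final effective stress: σ'_f = 89.9 + 43.9 = 133.8 kPa.
σ'_f = 133.8 ≤ σ'_p = 204 kPa, so the clay remains overconsolidated and only the recompression index applies:
S_c = C_r·H/(1+e₀)·log₁₀(σ'_f/σ'_0) = 0.051×2.3/2.15×log₁₀(133.8/89.9)
    = 0.05456 × 0.1727 = 0.009422 m

S_c ≈ 0.00942 m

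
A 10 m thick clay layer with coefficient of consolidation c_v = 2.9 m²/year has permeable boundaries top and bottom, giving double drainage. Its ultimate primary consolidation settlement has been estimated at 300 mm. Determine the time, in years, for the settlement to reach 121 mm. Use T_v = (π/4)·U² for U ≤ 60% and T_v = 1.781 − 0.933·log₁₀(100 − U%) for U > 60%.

Drainage path length: H_d = H/2 = 5 m (double drainage).
U = S(t)/S_ult = 121/300 = 0.4033.
U ≤ 60%: T_v = (π/4)·U² = (π/4)×0.40333² = 0.12777.
t = T_v·H_d²/c_v = 0.12777×5²/2.9 = 1.101 years.

t ≈ 1.1 years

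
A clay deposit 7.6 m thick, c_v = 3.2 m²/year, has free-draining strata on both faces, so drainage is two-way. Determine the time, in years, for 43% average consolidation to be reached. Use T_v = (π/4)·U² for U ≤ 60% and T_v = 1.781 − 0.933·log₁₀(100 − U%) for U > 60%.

t ≈ 0.655 years

Drainage path length: H_d = H/2 = 3.8 m (double drainage).
U ≤ 60%: T_v = (π/4)·U² = (π/4)×0.43² = 0.14522.
t = T_v·H_d²/c_v = 0.14522×3.8²/3.2 = 0.6553 years.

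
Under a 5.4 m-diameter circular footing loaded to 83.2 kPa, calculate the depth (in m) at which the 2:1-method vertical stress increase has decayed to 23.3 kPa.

2:1 spreading — at depth z the loaded area has grown by z in each plan dimension:
qD²/(D+z)² = Δσ_z ⇒ z = D(√(q/Δσ_z) − 1) = 5.4×(√(83.2/23.3) − 1) = 4.804 m

z ≈ 4.8 m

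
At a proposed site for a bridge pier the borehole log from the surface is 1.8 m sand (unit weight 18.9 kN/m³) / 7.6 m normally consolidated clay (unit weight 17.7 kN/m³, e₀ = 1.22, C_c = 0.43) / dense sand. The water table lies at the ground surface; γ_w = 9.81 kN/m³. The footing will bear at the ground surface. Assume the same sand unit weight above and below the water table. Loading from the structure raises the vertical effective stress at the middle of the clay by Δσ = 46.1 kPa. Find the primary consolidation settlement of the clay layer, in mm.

S_c ≈ 441 mm

Mid-depth of clay below the ground surface: z = 1.8 + 7.6/2 = 5.6 m.
Total vertical stress at mid-clay: σ_v = 18.9×1.8 + 17.7×3.8 = 101.28 kPa.
Pore pressure: u = 9.81×(5.6 − 0) = 54.936 kPa.
Initial effective stress: σ'_0 = σ_v − u = 101.28 − 54.936 = 46.344 kPa.
Final effective stress: σ'_f = σ'_0 + Δσ = 46.344 + 46.1 = 92.444 kPa.
Normally consolidated clay, so the full stress increment lies on the virgin compression line:
S_c = C_c·H/(1+e₀)·log₁₀(σ'_f/σ'_0) = 0.43×7.6/(1+1.22)×log₁₀(92.444/46.344)
    = 1.4721 × 0.29989 = 0.4415 m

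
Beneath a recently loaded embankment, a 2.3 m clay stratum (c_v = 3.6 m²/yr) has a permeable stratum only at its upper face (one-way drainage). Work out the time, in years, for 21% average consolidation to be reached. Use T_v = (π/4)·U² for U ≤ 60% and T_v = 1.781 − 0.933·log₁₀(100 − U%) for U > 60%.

t ≈ 0.0509 years

Drainage path length: H_d = H = 2.3 m (single drainage).
U ≤ 60%: T_v = (π/4)·U² = (π/4)×0.21² = 0.034636.
t = T_v·H_d²/c_v = 0.034636×2.3²/3.6 = 0.0509 years.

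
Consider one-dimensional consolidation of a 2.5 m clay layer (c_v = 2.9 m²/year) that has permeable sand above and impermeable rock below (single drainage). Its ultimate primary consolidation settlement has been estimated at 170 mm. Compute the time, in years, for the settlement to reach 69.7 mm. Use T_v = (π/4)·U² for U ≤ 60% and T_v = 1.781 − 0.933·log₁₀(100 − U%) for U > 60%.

t ≈ 0.285 years

Drainage path length: H_d = H = 2.5 m (single drainage).
U = S(t)/S_ult = 69.7/170 = 0.41.
U ≤ 60%: T_v = (π/4)·U² = (π/4)×0.41² = 0.13203.
t = T_v·H_d²/c_v = 0.13203×2.5²/2.9 = 0.2845 years.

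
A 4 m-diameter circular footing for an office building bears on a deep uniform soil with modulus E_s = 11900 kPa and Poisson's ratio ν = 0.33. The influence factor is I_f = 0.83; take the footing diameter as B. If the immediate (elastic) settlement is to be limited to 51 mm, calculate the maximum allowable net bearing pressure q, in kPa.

S_e = q·B·(1−ν²)/E_s · I_f  ⇒  q = S_e·E_s / (B·(1−ν²)·I_f).
q = 0.051 × 11900 / (4 × 0.8911 × 0.83) = 205.1 kPa

q ≈ 205 kPa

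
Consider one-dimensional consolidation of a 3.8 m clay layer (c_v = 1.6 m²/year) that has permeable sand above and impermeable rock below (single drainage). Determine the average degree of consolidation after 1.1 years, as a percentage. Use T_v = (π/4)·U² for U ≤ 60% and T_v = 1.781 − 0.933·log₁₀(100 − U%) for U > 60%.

U ≈ 39.4 %

Drainage path length: H_d = H = 3.8 m (single drainage).
T_v = c_v·t/H_d² = 1.6×1.1/3.8² = 0.12188.
T_v = 0.12188 corresponds to the U ≤ 60% branch:
U = √(4T_v/π) = 0.3939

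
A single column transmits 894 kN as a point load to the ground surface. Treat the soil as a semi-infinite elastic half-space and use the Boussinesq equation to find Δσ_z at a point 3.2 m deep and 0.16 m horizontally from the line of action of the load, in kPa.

Δσ_z ≈ 41.4 kPa

Boussinesq vertical stress below a point load on an elastic half-space:
Δσ_z = 3P/(2πz²) · [1 + (r/z)²]^(−5/2)
r/z = 0.16/3.2 = 0.05; [1+(r/z)²]^(−5/2) = 0.99378.
Δσ_z = 3×894/(2π×3.2²) × 0.99378 = 41.685 × 0.99378 = 41.43 kPa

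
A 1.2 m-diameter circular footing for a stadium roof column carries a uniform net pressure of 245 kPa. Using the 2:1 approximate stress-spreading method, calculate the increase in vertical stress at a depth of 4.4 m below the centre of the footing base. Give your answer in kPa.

By the 2:1 method the load spreads at 1 horizontal : 2 vertical, so at depth z the loaded area has grown by z in each plan dimension:
Δσ ≈ qD²/(D+z)² = 245×1.2²/(1.2+4.4)² = 11.25 kPa

Δσ_z ≈ 11.2 kPa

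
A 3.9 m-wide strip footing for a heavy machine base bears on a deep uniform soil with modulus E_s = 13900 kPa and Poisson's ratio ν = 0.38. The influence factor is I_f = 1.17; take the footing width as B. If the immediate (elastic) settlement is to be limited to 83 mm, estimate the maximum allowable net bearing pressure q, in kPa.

q ≈ 296 kPa

S_e = q·B·(1−ν²)/E_s · I_f  ⇒  q = S_e·E_s / (B·(1−ν²)·I_f).
q = 0.083 × 13900 / (3.9 × 0.8556 × 1.17) = 295.5 kPa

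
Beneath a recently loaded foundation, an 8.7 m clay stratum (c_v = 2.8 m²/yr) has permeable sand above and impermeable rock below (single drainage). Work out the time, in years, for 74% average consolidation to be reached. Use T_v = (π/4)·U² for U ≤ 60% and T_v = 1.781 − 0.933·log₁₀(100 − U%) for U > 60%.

t ≈ 12.5 years

Drainage path length: H_d = H = 8.7 m (single drainage).
U > 60%: T_v = 1.781 − 0.933·log₁₀(100 − 74) = 0.46083.
t = T_v·H_d²/c_v = 0.46083×8.7²/2.8 = 12.46 years.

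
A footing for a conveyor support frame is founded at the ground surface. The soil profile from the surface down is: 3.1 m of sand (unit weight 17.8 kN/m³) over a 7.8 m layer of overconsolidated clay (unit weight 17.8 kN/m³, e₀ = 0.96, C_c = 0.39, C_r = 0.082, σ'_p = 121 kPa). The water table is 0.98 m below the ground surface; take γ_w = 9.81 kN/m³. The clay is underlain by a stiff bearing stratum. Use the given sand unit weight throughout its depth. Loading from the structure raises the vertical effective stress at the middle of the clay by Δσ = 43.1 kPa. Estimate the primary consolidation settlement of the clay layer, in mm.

S_c ≈ 71.6 mm

Mid-depth of clay below the ground surface: z = 3.1 + 7.8/2 = 7 m.
Total vertical stress at mid-clay: σ_v = 17.8×3.1 + 17.8×3.9 = 124.6 kPa.
Pore pressure: u = 9.81×(7 − 0.98) = 59.056 kPa.
Initial effective stress: σ'_0 = σ_v − u = 124.6 − 59.056 = 65.544 kPa.
Final effective stress: σ'_f = 65.544 + 43.1 = 108.64 kPa.
σ'_f = 108.64 ≤ σ'_p = 121 kPa, so the clay remains overconsolidated and only the recompression index applies:
S_c = C_r·H/(1+e₀)·log₁₀(σ'_f/σ'_0) = 0.082×7.8/1.96×log₁₀(108.64/65.544)
    = 0.32633 × 0.21946 = 0.07162 m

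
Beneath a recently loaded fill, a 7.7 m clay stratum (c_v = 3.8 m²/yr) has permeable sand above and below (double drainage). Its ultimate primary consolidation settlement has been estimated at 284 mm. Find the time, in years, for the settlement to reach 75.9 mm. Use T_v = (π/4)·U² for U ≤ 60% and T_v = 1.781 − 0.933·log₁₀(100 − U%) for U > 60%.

t ≈ 0.219 years

Drainage path length: H_d = H/2 = 3.85 m (double drainage).
U = S(t)/S_ult = 75.9/284 = 0.2673.
U ≤ 60%: T_v = (π/4)·U² = (π/4)×0.26725² = 0.056097.
t = T_v·H_d²/c_v = 0.056097×3.85²/3.8 = 0.2188 years.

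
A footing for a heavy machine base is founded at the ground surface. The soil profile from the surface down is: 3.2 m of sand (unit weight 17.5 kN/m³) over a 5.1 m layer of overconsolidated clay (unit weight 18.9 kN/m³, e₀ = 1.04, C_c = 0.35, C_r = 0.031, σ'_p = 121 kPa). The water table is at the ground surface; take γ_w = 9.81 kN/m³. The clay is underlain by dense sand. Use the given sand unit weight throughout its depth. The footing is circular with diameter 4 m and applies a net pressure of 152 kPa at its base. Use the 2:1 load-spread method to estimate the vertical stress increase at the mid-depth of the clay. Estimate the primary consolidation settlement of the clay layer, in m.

Mid-depth of clay below the ground surface: z = 3.2 + 5.1/2 = 5.75 m.
Total vertical stress at mid-clay: σ_v = 17.5×3.2 + 18.9×2.55 = 104.19 kPa.
Pore pressure: u = 9.81×(5.75 − 0) = 56.408 kPa.
Initial effective stress: σ'_0 = σ_v − u = 104.19 − 56.408 = 47.782 kPa.
Stress increase at mid-clay by the 2:1 spreading method:
Δσ ≈ qD²/(D+z)² = 152×4²/(4+5.75)² = 25.583 kPa
Final effective stress: σ'_f = 47.782 + 25.583 = 73.365 kPa.
σ'_f = 73.365 ≤ σ'_p = 121 kPa, so the clay remains overconsolidated and only the recompression index applies:
S_c = C_r·H/(1+e₀)·log₁₀(σ'_f/σ'_0) = 0.031×5.1/2.04×log₁₀(73.365/47.782)
    = 0.0775 × 0.18622 = 0.01443 m

S_c ≈ 0.0144 m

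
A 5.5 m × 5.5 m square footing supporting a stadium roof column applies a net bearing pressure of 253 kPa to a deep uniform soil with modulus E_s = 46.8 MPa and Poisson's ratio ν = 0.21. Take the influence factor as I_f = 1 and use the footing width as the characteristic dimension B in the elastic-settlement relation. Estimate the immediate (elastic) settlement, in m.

S_e ≈ 0.0284 m

Immediate (elastic) settlement: S_e = q·B·(1−ν²)/E_s · I_f.
E_s = 46.8 MPa = 46800 kPa.
S_e = 253 × 5.5 × (1 − 0.21²) / 46800 × 1
    = 253 × 5.5 × 0.9559 / 46800 × 1
    = 0.02842 m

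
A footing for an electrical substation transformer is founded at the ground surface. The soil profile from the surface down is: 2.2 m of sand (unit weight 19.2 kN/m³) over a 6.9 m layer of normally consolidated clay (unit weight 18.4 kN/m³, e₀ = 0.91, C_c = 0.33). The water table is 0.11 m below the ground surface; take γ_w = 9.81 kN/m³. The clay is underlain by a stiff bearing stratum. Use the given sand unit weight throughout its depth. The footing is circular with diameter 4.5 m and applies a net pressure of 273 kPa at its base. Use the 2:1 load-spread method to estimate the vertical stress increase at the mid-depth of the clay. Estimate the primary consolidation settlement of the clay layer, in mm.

S_c ≈ 370 mm

Mid-depth of clay below the ground surface: z = 2.2 + 6.9/2 = 5.65 m.
Total vertical stress at mid-clay: σ_v = 19.2×2.2 + 18.4×3.45 = 105.72 kPa.
Pore pressure: u = 9.81×(5.65 − 0.11) = 54.347 kPa.
Initial effective stress: σ'_0 = σ_v − u = 105.72 − 54.347 = 51.373 kPa.
Stress increase at mid-clay by the 2:1 spreading method:
Δσ ≈ qD²/(D+z)² = 273×4.5²/(4.5+5.65)² = 53.661 kPa
Final effective stress: σ'_f = σ'_0 + Δσ = 51.373 + 53.661 = 105.03 kPa.
Normally consolidated clay, so the full stress increment lies on the virgin compression line:
S_c = C_c·H/(1+e₀)·log₁₀(σ'_f/σ'_0) = 0.33×6.9/(1+0.91)×log₁₀(105.03/51.373)
    = 1.1921 × 0.31058 = 0.3702 m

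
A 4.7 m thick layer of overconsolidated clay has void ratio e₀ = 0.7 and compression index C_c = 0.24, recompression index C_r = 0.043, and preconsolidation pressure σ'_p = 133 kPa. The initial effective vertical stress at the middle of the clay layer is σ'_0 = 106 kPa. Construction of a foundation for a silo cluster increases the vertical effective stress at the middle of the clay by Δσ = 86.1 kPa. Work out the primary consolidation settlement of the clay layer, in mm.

Final effective stress: σ'_f = 106 + 86.1 = 192.1 kPa.
σ'_f = 192.1 > σ'_p = 133 kPa, so the stress path crosses the preconsolidation pressure — recompression up to σ'_p, then virgin compression beyond:
S_c = H/(1+e₀)·[C_r·log₁₀(σ'_p/σ'_0) + C_c·log₁₀(σ'_f/σ'_p)]
    = 4.7/1.7 × [0.043×log₁₀(133/106) + 0.24×log₁₀(192.1/133)]
    = 2.7647 × [0.0042375 + 0.038322] = 0.1177 m

S_c ≈ 118 mm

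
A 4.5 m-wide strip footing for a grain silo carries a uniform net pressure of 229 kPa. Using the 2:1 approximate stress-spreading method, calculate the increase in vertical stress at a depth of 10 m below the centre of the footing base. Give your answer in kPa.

By the 2:1 method the load spreads at 1 horizontal : 2 vertical, so at depth z the loaded area has grown by z in each plan dimension:
Δσ = qB/(B+z) = 229×4.5/(4.5+10) = 71.069 kPa

Δσ_z ≈ 71.1 kPa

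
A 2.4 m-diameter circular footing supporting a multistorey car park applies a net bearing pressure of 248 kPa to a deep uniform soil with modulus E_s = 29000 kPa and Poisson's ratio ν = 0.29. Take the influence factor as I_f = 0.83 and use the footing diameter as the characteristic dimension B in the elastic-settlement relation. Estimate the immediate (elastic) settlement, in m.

Immediate (elastic) settlement: S_e = q·B·(1−ν²)/E_s · I_f.
S_e = 248 × 2.4 × (1 − 0.29²) / 29000 × 0.83
    = 248 × 2.4 × 0.9159 / 29000 × 0.83
    = 0.0156 m

S_e ≈ 0.0156 m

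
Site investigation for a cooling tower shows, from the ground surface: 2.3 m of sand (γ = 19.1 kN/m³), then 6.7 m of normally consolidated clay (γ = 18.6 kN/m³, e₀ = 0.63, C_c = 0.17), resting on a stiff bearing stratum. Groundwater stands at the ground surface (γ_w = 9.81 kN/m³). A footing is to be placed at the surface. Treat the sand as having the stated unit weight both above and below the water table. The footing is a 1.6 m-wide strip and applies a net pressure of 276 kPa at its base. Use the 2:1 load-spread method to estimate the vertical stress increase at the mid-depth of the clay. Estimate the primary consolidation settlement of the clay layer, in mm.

S_c ≈ 239 mm

Mid-depth of clay below the ground surface: z = 2.3 + 6.7/2 = 5.65 m.
Total vertical stress at mid-clay: σ_v = 19.1×2.3 + 18.6×3.35 = 106.24 kPa.
Pore pressure: u = 9.81×(5.65 − 0) = 55.427 kPa.
Initial effective stress: σ'_0 = σ_v − u = 106.24 − 55.427 = 50.813 kPa.
Stress increase at mid-clay by the 2:1 spreading method:
Δσ = qB/(B+z) = 276×1.6/(1.6+5.65) = 60.91 kPa
Final effective stress: σ'_f = σ'_0 + Δσ = 50.813 + 60.91 = 111.72 kPa.
Normally consolidated clay, so the full stress increment lies on the virgin compression line:
S_c = C_c·H/(1+e₀)·log₁₀(σ'_f/σ'_0) = 0.17×6.7/(1+0.63)×log₁₀(111.72/50.813)
    = 0.69877 × 0.34216 = 0.2391 m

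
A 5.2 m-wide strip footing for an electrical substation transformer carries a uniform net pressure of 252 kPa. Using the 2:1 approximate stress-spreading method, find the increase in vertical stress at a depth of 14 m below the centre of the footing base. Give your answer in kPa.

Δσ_z ≈ 68.2 kPa

By the 2:1 method the load spreads at 1 horizontal : 2 vertical, so at depth z the loaded area has grown by z in each plan dimension:
Δσ = qB/(B+z) = 252×5.2/(5.2+14) = 68.25 kPa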